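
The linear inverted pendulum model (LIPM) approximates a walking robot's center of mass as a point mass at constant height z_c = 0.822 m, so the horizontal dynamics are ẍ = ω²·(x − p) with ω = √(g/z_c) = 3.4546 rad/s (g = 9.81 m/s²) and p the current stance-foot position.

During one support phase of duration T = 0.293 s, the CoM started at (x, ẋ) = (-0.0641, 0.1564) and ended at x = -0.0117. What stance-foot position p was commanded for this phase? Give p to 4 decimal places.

ωT = 3.4546·0.293 = 1.012198; cosh(ωT) = 1.557531, sinh(ωT) = 1.194111
x(T) = p + (x₀−p)·cosh(ωT) + (ẋ₀/ω)·sinh(ωT) ⇒ p·(1 − cosh) = x(T) − x₀·cosh − (ẋ₀/ω)·sinh
numerator   = -0.0117 − (-0.0641)·1.557531 − (0.1564/3.4546)·1.194111 = 0.034077
denominator = 1 − 1.557531 = -0.557531
p = 0.034077 / -0.557531 = -0.0611

p = -0.0611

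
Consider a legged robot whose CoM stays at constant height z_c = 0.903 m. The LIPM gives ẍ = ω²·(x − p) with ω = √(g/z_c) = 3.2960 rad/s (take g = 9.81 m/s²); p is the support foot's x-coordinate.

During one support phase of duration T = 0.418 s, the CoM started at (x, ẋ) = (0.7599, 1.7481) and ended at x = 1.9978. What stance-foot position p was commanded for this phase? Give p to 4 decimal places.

ωT = 3.2960·0.418 = 1.377728; cosh(ωT) = 2.109016, sinh(ωT) = 1.856865
x(T) = p + (x₀−p)·cosh(ωT) + (ẋ₀/ω)·sinh(ωT) ⇒ p·(1 − cosh) = x(T) − x₀·cosh − (ẋ₀/ω)·sinh
numerator   = 1.9978 − (0.7599)·2.109016 − (1.7481/3.2960)·1.856865 = -0.589667
denominator = 1 − 2.109016 = -1.109016
p = -0.589667 / -1.109016 = 0.5317

p = 0.5317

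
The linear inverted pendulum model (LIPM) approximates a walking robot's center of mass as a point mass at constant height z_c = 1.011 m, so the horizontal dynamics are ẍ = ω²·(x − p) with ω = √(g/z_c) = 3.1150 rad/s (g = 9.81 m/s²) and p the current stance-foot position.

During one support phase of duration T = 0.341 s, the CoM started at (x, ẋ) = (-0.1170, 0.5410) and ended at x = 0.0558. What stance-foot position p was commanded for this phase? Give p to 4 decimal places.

ωT = 3.1150·0.341 = 1.062215; cosh(ωT) = 1.619230, sinh(ωT) = 1.273541
x(T) = p + (x₀−p)·cosh(ωT) + (ẋ₀/ω)·sinh(ωT) ⇒ p·(1 − cosh) = x(T) − x₀·cosh − (ẋ₀/ω)·sinh
numerator   = 0.0558 − (-0.1170)·1.619230 − (0.5410/3.1150)·1.273541 = 0.024067
denominator = 1 − 1.619230 = -0.619230
p = 0.024067 / -0.619230 = -0.0389

p = -0.0389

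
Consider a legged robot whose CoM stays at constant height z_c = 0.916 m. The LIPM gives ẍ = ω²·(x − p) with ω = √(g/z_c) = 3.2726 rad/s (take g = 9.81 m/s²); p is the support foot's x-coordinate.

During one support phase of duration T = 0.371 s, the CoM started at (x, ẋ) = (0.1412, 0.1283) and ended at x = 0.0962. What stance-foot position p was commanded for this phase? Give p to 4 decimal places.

p = 0.2676

ωT = 3.2726·0.371 = 1.214135; cosh(ωT) = 1.832173, sinh(ωT) = 1.535206
x(T) = p + (x₀−p)·cosh(ωT) + (ẋ₀/ω)·sinh(ωT) ⇒ p·(1 − cosh) = x(T) − x₀·cosh − (ẋ₀/ω)·sinh
numerator   = 0.0962 − (0.1412)·1.832173 − (0.1283/3.2726)·1.535206 = -0.222689
denominator = 1 − 1.832173 = -0.832173
p = -0.222689 / -0.832173 = 0.2676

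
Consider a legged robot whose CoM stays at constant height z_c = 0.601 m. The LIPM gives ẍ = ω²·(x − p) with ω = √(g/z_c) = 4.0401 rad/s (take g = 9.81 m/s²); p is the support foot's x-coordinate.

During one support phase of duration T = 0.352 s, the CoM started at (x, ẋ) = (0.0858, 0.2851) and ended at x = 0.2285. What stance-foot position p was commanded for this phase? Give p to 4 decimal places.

p = 0.0817

ωT = 4.0401·0.352 = 1.422115; cosh(ωT) = 2.193542, sinh(ωT) = 1.952339
x(T) = p + (x₀−p)·cosh(ωT) + (ẋ₀/ω)·sinh(ωT) ⇒ p·(1 − cosh) = x(T) − x₀·cosh − (ẋ₀/ω)·sinh
numerator   = 0.2285 − (0.0858)·2.193542 − (0.2851/4.0401)·1.952339 = -0.097478
denominator = 1 − 2.193542 = -1.193542
p = -0.097478 / -1.193542 = 0.0817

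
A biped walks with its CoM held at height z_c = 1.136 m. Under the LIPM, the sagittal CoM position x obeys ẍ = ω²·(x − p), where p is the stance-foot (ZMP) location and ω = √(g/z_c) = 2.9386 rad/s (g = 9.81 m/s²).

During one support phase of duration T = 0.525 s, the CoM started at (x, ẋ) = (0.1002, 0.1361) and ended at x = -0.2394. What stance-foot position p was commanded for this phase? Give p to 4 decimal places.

ωT = 2.9386·0.525 = 1.542765; cosh(ωT) = 2.445647, sinh(ωT) = 2.231858
x(T) = p + (x₀−p)·cosh(ωT) + (ẋ₀/ω)·sinh(ωT) ⇒ p·(1 − cosh) = x(T) − x₀·cosh − (ẋ₀/ω)·sinh
numerator   = -0.2394 − (0.1002)·2.445647 − (0.1361/2.9386)·2.231858 = -0.587821
denominator = 1 − 2.445647 = -1.445647
p = -0.587821 / -1.445647 = 0.4066

p = 0.4066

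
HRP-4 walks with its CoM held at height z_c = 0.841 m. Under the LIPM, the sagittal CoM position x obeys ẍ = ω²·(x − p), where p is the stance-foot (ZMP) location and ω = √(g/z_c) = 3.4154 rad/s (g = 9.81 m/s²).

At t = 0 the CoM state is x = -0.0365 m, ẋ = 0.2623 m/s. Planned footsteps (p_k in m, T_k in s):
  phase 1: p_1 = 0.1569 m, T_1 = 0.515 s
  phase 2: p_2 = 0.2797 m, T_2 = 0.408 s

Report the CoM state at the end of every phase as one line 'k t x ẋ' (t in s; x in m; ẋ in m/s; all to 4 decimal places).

1 0.5150 -0.2049 -1.0767
2 0.9230 -1.3525 -5.4310

phase 1: p=0.1569, T=0.515, ωT=1.758931, cosh=2.989228, sinh=2.816999; start (x,ẋ)=(-0.036500, 0.262300) → end (x,ẋ)=(-0.204873, -1.076661)
phase 2: p=0.2797, T=0.408, ωT=1.393483, cosh=2.138534, sinh=1.890325; start (x,ẋ)=(-0.204873, -1.076661) → end (x,ẋ)=(-1.352478, -5.430988)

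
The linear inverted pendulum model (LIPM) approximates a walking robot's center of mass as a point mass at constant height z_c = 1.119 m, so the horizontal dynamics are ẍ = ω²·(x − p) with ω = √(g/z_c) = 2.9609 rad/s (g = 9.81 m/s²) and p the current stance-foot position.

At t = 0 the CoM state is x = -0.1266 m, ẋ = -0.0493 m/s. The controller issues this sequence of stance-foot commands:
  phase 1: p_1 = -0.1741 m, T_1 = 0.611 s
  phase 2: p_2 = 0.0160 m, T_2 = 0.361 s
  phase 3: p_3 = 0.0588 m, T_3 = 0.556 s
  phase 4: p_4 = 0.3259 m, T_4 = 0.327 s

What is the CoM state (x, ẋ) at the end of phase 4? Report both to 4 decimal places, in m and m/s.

x = -0.4077, ẋ = -1.8491

phase 1: p=-0.1741, T=0.611, ωT=1.809110, cosh=3.134405, sinh=2.970606; start (x,ẋ)=(-0.126600, -0.049300) → end (x,ẋ)=(-0.074677, 0.263268)
phase 2: p=0.0160, T=0.361, ωT=1.068885, cosh=1.627761, sinh=1.284370; start (x,ẋ)=(-0.074677, 0.263268) → end (x,ẋ)=(-0.017402, 0.083701)
phase 3: p=0.0588, T=0.556, ωT=1.646260, cosh=2.690157, sinh=2.497387; start (x,ẋ)=(-0.017402, 0.083701) → end (x,ẋ)=(-0.075596, -0.338304)
phase 4: p=0.3259, T=0.327, ωT=0.968214, cosh=1.506499, sinh=1.126739; start (x,ẋ)=(-0.075596, -0.338304) → end (x,ẋ)=(-0.407691, -1.849108)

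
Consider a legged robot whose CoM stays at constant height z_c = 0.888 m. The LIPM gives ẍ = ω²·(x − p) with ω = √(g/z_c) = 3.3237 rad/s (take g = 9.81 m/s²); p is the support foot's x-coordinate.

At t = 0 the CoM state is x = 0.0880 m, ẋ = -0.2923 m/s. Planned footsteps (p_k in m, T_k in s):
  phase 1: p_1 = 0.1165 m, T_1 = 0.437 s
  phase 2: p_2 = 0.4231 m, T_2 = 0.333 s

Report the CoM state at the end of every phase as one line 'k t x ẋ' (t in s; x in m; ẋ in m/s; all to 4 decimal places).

1 0.4370 -0.1254 -0.8501
2 0.7700 -0.8415 -3.8817

phase 1: p=0.1165, T=0.437, ωT=1.452457, cosh=2.253798, sinh=2.019803; start (x,ẋ)=(0.088000, -0.292300) → end (x,ẋ)=(-0.125363, -0.850112)
phase 2: p=0.4231, T=0.333, ωT=1.106792, cosh=1.677629, sinh=1.347011; start (x,ẋ)=(-0.125363, -0.850112) → end (x,ẋ)=(-0.841546, -3.881675)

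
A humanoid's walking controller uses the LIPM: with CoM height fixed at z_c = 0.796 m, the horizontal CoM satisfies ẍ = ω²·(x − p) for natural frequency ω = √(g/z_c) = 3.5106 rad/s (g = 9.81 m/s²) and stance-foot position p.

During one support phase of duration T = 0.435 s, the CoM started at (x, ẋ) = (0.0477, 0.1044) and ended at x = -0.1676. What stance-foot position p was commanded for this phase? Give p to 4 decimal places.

ωT = 3.5106·0.435 = 1.527111; cosh(ωT) = 2.411008, sinh(ωT) = 2.193846
x(T) = p + (x₀−p)·cosh(ωT) + (ẋ₀/ω)·sinh(ωT) ⇒ p·(1 − cosh) = x(T) − x₀·cosh − (ẋ₀/ω)·sinh
numerator   = -0.1676 − (0.0477)·2.411008 − (0.1044/3.5106)·2.193846 = -0.347847
denominator = 1 − 2.411008 = -1.411008
p = -0.347847 / -1.411008 = 0.2465

p = 0.2465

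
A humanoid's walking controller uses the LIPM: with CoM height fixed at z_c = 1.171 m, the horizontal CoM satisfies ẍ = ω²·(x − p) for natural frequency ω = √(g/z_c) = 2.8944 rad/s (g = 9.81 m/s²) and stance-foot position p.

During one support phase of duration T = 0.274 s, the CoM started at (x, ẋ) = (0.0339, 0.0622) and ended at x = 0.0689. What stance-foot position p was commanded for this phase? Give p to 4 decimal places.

ωT = 2.8944·0.274 = 0.793066; cosh(ωT) = 1.331309, sinh(ωT) = 0.878853
x(T) = p + (x₀−p)·cosh(ωT) + (ẋ₀/ω)·sinh(ωT) ⇒ p·(1 − cosh) = x(T) − x₀·cosh − (ẋ₀/ω)·sinh
numerator   = 0.0689 − (0.0339)·1.331309 − (0.0622/2.8944)·0.878853 = 0.004882
denominator = 1 − 1.331309 = -0.331309
p = 0.004882 / -0.331309 = -0.0147

p = -0.0147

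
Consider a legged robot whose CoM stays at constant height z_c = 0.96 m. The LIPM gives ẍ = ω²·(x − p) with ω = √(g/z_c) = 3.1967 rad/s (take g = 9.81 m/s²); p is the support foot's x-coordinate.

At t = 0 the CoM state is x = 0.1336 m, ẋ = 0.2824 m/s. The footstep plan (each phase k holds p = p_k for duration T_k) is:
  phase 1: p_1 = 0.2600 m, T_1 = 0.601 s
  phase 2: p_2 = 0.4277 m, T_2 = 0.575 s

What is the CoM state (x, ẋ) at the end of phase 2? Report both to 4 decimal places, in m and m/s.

x = -0.9318, ẋ = -4.2447

phase 1: p=0.2600, T=0.601, ωT=1.921217, cosh=3.487846, sinh=3.341417; start (x,ẋ)=(0.133600, 0.282400) → end (x,ẋ)=(0.114321, -0.365175)
phase 2: p=0.4277, T=0.575, ωT=1.838102, cosh=3.221860, sinh=3.062741; start (x,ẋ)=(0.114321, -0.365175) → end (x,ẋ)=(-0.931836, -4.244734)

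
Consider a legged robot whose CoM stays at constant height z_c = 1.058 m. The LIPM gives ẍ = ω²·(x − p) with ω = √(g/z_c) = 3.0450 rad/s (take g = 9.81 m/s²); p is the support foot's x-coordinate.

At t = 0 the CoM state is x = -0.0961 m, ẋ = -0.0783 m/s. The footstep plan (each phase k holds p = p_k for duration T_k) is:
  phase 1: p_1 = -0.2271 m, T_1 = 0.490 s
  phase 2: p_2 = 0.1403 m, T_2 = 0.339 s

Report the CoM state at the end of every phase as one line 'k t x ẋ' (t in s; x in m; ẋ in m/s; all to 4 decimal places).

phase 1: p=-0.2271, T=0.490, ωT=1.492050, cosh=2.335556, sinh=2.110645; start (x,ẋ)=(-0.096100, -0.078300) → end (x,ẋ)=(0.024584, 0.659052)
phase 2: p=0.1403, T=0.339, ωT=1.032255, cosh=1.581796, sinh=1.225593; start (x,ẋ)=(0.024584, 0.659052) → end (x,ẋ)=(0.222525, 0.610642)

1 0.4900 0.0246 0.6591
2 0.8290 0.2225 0.6106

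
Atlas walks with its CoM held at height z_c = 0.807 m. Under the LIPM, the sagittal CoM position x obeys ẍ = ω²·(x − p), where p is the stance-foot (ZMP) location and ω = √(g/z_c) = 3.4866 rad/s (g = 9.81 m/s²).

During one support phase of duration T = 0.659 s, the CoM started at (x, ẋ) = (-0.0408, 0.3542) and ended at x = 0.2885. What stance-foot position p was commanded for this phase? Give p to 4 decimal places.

ωT = 3.4866·0.659 = 2.297669; cosh(ωT) = 5.025728, sinh(ωT) = 4.925235
x(T) = p + (x₀−p)·cosh(ωT) + (ẋ₀/ω)·sinh(ωT) ⇒ p·(1 − cosh) = x(T) − x₀·cosh − (ẋ₀/ω)·sinh
numerator   = 0.2885 − (-0.0408)·5.025728 − (0.3542/3.4866)·4.925235 = -0.006800
denominator = 1 − 5.025728 = -4.025728
p = -0.006800 / -4.025728 = 0.0017

p = 0.0017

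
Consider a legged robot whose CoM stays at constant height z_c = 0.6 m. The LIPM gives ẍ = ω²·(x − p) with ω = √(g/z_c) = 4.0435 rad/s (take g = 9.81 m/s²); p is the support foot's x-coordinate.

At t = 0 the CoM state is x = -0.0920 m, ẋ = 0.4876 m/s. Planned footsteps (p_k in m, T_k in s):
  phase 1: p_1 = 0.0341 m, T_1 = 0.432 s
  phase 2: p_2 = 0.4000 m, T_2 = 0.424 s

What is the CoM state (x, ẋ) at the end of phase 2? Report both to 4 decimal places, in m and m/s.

x = -0.7406, ẋ = -4.3144

phase 1: p=0.0341, T=0.432, ωT=1.746792, cosh=2.955252, sinh=2.780920; start (x,ẋ)=(-0.092000, 0.487600) → end (x,ẋ)=(-0.003210, 0.023031)
phase 2: p=0.4000, T=0.424, ωT=1.714444, cosh=2.866825, sinh=2.686762; start (x,ẋ)=(-0.003210, 0.023031) → end (x,ẋ)=(-0.740630, -4.314417)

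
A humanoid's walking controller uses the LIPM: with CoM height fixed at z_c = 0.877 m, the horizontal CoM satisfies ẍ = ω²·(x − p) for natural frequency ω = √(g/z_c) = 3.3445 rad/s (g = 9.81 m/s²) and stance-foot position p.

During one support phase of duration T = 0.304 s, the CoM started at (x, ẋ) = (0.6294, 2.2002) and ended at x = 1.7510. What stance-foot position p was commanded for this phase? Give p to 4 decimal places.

ωT = 3.3445·0.304 = 1.016728; cosh(ωT) = 1.562956, sinh(ωT) = 1.201179
x(T) = p + (x₀−p)·cosh(ωT) + (ẋ₀/ω)·sinh(ωT) ⇒ p·(1 − cosh) = x(T) − x₀·cosh − (ẋ₀/ω)·sinh
numerator   = 1.7510 − (0.6294)·1.562956 − (2.2002/3.3445)·1.201179 = -0.022928
denominator = 1 − 1.562956 = -0.562956
p = -0.022928 / -0.562956 = 0.0407

p = 0.0407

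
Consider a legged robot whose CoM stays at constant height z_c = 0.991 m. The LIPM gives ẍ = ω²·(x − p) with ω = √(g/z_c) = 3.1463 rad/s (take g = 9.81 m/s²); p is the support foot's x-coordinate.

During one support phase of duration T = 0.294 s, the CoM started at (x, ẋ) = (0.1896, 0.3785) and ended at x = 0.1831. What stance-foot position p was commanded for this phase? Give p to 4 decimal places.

p = 0.4821

ωT = 3.1463·0.294 = 0.925012; cosh(ωT) = 1.459213, sinh(ωT) = 1.062686
x(T) = p + (x₀−p)·cosh(ωT) + (ẋ₀/ω)·sinh(ωT) ⇒ p·(1 − cosh) = x(T) − x₀·cosh − (ẋ₀/ω)·sinh
numerator   = 0.1831 − (0.1896)·1.459213 − (0.3785/3.1463)·1.062686 = -0.221408
denominator = 1 − 1.459213 = -0.459213
p = -0.221408 / -0.459213 = 0.4821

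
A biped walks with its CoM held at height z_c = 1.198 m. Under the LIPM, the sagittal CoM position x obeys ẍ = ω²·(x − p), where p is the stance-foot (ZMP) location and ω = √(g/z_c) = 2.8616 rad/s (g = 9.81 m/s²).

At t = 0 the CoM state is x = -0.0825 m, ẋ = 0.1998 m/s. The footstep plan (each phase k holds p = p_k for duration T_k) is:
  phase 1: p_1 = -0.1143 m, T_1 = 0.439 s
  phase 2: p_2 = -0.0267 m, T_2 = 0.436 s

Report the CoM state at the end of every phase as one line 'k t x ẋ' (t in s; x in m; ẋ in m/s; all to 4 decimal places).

phase 1: p=-0.1143, T=0.439, ωT=1.256242, cosh=1.898461, sinh=1.613739; start (x,ẋ)=(-0.082500, 0.199800) → end (x,ẋ)=(0.058744, 0.526161)
phase 2: p=-0.0267, T=0.436, ωT=1.247658, cosh=1.884677, sinh=1.597500; start (x,ẋ)=(0.058744, 0.526161) → end (x,ẋ)=(0.428066, 1.382242)

1 0.4390 0.0587 0.5262
2 0.8750 0.4281 1.3822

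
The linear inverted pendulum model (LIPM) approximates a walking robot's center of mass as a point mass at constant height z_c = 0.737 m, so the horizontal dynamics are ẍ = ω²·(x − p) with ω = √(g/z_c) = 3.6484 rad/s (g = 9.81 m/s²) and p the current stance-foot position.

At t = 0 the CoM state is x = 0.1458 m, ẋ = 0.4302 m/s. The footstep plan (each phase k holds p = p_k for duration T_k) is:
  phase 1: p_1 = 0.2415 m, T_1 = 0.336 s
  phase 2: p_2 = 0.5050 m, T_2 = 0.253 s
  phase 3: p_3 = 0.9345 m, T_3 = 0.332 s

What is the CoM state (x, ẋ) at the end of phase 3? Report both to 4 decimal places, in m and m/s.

x = -0.6635, ẋ = -5.2225

phase 1: p=0.2415, T=0.336, ωT=1.225862, cosh=1.850304, sinh=1.556799; start (x,ẋ)=(0.145800, 0.430200) → end (x,ẋ)=(0.247995, 0.252441)
phase 2: p=0.5050, T=0.253, ωT=0.923045, cosh=1.457125, sinh=1.059818; start (x,ẋ)=(0.247995, 0.252441) → end (x,ẋ)=(0.203843, -0.625905)
phase 3: p=0.9345, T=0.332, ωT=1.211269, cosh=1.827781, sinh=1.529962; start (x,ẋ)=(0.203843, -0.625905) → end (x,ẋ)=(-0.663454, -5.222478)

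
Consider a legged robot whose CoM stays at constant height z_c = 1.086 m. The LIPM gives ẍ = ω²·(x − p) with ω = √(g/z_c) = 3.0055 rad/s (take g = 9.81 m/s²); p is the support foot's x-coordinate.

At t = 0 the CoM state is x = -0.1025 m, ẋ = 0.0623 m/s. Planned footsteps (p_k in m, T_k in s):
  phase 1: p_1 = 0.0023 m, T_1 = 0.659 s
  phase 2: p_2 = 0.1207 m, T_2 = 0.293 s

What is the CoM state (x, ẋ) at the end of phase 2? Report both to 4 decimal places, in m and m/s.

phase 1: p=0.0023, T=0.659, ωT=1.980625, cosh=3.692625, sinh=3.554642; start (x,ẋ)=(-0.102500, 0.062300) → end (x,ẋ)=(-0.311004, -0.889578)
phase 2: p=0.1207, T=0.293, ωT=0.880611, cosh=1.413452, sinh=0.998923; start (x,ẋ)=(-0.311004, -0.889578) → end (x,ẋ)=(-0.785157, -2.553464)

x = -0.7852, ẋ = -2.5535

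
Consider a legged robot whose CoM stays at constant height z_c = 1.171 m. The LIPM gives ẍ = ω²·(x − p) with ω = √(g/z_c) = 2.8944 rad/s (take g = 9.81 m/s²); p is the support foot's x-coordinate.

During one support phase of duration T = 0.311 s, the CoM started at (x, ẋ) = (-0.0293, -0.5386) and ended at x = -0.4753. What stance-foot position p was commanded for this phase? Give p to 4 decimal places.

ωT = 2.8944·0.311 = 0.900158; cosh(ωT) = 1.433249, sinh(ωT) = 1.026744
x(T) = p + (x₀−p)·cosh(ωT) + (ẋ₀/ω)·sinh(ωT) ⇒ p·(1 − cosh) = x(T) − x₀·cosh − (ẋ₀/ω)·sinh
numerator   = -0.4753 − (-0.0293)·1.433249 − (-0.5386/2.8944)·1.026744 = -0.242246
denominator = 1 − 1.433249 = -0.433249
p = -0.242246 / -0.433249 = 0.5591

p = 0.5591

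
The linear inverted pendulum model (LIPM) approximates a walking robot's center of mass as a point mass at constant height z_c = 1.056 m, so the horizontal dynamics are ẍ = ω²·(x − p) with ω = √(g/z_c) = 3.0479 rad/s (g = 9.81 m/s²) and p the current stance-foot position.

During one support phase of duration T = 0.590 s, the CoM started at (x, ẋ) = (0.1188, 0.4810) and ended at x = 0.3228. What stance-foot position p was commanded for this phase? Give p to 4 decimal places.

ωT = 3.0479·0.590 = 1.798261; cosh(ωT) = 3.102361, sinh(ωT) = 2.936775
x(T) = p + (x₀−p)·cosh(ωT) + (ẋ₀/ω)·sinh(ωT) ⇒ p·(1 − cosh) = x(T) − x₀·cosh − (ẋ₀/ω)·sinh
numerator   = 0.3228 − (0.1188)·3.102361 − (0.4810/3.0479)·2.936775 = -0.509223
denominator = 1 − 3.102361 = -2.102361
p = -0.509223 / -2.102361 = 0.2422

p = 0.2422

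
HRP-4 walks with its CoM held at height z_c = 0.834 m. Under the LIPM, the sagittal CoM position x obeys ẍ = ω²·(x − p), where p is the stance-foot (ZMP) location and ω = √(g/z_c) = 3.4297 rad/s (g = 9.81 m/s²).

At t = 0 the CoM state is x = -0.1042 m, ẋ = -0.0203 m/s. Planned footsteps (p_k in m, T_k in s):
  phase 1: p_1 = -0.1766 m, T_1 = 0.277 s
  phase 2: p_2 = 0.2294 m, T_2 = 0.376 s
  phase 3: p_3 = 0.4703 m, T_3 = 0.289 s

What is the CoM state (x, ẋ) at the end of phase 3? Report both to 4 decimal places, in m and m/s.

phase 1: p=-0.1766, T=0.277, ωT=0.950027, cosh=1.486255, sinh=1.099524; start (x,ẋ)=(-0.104200, -0.020300) → end (x,ẋ)=(-0.075503, 0.242852)
phase 2: p=0.2294, T=0.376, ωT=1.289567, cosh=1.953302, sinh=1.677912; start (x,ẋ)=(-0.075503, 0.242852) → end (x,ẋ)=(-0.247357, -1.280273)
phase 3: p=0.4703, T=0.289, ωT=0.991183, cosh=1.532779, sinh=1.161642; start (x,ẋ)=(-0.247357, -1.280273) → end (x,ẋ)=(-1.063340, -4.821582)

x = -1.0633, ẋ = -4.8216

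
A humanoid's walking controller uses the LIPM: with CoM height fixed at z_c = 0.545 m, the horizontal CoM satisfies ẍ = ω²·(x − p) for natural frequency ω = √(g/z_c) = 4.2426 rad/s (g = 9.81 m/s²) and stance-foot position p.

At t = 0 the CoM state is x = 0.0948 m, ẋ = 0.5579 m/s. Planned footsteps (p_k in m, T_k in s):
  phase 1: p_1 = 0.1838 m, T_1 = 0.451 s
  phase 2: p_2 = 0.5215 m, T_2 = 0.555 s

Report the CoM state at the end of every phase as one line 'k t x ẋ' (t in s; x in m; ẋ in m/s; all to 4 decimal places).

phase 1: p=0.1838, T=0.451, ωT=1.913413, cosh=3.461875, sinh=3.314299; start (x,ẋ)=(0.094800, 0.557900) → end (x,ẋ)=(0.311522, 0.679929)
phase 2: p=0.5215, T=0.555, ωT=2.354643, cosh=5.314647, sinh=5.219720; start (x,ẋ)=(0.311522, 0.679929) → end (x,ẋ)=(0.242066, -1.036418)

1 0.4510 0.3115 0.6799
2 1.0060 0.2421 -1.0364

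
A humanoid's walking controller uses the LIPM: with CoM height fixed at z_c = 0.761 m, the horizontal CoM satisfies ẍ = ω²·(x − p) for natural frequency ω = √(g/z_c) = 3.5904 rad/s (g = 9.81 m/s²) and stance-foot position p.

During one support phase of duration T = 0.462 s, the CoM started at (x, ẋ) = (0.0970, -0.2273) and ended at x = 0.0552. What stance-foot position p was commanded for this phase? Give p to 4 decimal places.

ωT = 3.5904·0.462 = 1.658765; cosh(ωT) = 2.721596, sinh(ωT) = 2.531222
x(T) = p + (x₀−p)·cosh(ωT) + (ẋ₀/ω)·sinh(ωT) ⇒ p·(1 − cosh) = x(T) − x₀·cosh − (ẋ₀/ω)·sinh
numerator   = 0.0552 − (0.0970)·2.721596 − (-0.2273/3.5904)·2.531222 = -0.048549
denominator = 1 − 2.721596 = -1.721596
p = -0.048549 / -1.721596 = 0.0282

p = 0.0282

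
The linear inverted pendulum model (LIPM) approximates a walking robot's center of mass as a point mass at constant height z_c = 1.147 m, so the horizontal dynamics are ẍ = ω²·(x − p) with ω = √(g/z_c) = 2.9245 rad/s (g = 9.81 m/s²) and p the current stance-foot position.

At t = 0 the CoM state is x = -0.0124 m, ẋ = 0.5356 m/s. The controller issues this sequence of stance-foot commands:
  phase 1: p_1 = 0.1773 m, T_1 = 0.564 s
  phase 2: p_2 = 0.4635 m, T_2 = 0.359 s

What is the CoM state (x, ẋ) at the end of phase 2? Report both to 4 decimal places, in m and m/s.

x = -0.0568, ẋ = -1.1552

phase 1: p=0.1773, T=0.564, ωT=1.649418, cosh=2.698056, sinh=2.505894; start (x,ẋ)=(-0.012400, 0.535600) → end (x,ẋ)=(0.124414, 0.054865)
phase 2: p=0.4635, T=0.359, ωT=1.049896, cosh=1.603663, sinh=1.253689; start (x,ẋ)=(0.124414, 0.054865) → end (x,ẋ)=(-0.056760, -1.155244)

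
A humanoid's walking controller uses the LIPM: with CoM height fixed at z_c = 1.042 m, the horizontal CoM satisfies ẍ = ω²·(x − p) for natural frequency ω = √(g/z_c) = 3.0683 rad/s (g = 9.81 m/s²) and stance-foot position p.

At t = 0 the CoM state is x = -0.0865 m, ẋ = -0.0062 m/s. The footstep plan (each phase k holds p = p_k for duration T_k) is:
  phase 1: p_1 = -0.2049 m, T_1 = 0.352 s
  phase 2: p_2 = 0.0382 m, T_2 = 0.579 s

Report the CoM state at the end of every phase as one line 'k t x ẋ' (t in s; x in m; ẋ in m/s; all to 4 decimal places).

phase 1: p=-0.2049, T=0.352, ωT=1.080042, cosh=1.642192, sinh=1.302610; start (x,ẋ)=(-0.086500, -0.006200) → end (x,ẋ)=(-0.013097, 0.463039)
phase 2: p=0.0382, T=0.579, ωT=1.776546, cosh=3.039315, sinh=2.870093; start (x,ẋ)=(-0.013097, 0.463039) → end (x,ẋ)=(0.315421, 0.955589)

1 0.3520 -0.0131 0.4630
2 0.9310 0.3154 0.9556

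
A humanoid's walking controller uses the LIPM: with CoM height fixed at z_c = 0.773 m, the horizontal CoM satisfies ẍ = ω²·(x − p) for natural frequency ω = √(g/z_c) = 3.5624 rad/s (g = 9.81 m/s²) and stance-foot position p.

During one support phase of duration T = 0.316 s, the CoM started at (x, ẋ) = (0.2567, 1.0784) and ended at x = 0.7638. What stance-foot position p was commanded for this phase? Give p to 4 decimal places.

ωT = 3.5624·0.316 = 1.125718; cosh(ωT) = 1.703425, sinh(ωT) = 1.379006
x(T) = p + (x₀−p)·cosh(ωT) + (ẋ₀/ω)·sinh(ωT) ⇒ p·(1 − cosh) = x(T) − x₀·cosh − (ẋ₀/ω)·sinh
numerator   = 0.7638 − (0.2567)·1.703425 − (1.0784/3.5624)·1.379006 = -0.090918
denominator = 1 − 1.703425 = -0.703425
p = -0.090918 / -0.703425 = 0.1293

p = 0.1293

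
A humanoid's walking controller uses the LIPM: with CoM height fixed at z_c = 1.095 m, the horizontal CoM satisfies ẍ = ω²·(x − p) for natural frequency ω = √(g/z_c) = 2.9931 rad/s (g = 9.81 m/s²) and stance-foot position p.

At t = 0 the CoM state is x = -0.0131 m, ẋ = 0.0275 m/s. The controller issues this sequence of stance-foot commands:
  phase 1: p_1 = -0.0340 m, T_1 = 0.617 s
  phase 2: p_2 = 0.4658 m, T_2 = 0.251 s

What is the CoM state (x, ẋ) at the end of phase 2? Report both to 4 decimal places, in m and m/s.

phase 1: p=-0.0340, T=0.617, ωT=1.846743, cosh=3.248444, sinh=3.090694; start (x,ẋ)=(-0.013100, 0.027500) → end (x,ẋ)=(0.062289, 0.282673)
phase 2: p=0.4658, T=0.251, ωT=0.751268, cosh=1.295727, sinh=0.823959; start (x,ẋ)=(0.062289, 0.282673) → end (x,ẋ)=(0.020776, -0.628868)

x = 0.0208, ẋ = -0.6289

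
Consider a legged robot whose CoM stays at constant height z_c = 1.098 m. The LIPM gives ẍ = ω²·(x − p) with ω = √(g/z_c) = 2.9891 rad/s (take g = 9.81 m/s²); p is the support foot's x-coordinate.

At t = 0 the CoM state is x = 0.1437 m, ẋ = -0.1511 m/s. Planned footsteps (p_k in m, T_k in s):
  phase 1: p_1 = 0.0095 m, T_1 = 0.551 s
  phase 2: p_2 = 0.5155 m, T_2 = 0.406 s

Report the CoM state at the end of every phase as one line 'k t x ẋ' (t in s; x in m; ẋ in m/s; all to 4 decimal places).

1 0.5510 0.2444 0.5958
2 0.9570 0.3249 -0.1520

phase 1: p=0.0095, T=0.551, ωT=1.646994, cosh=2.691990, sinh=2.499362; start (x,ẋ)=(0.143700, -0.151100) → end (x,ẋ)=(0.244421, 0.595827)
phase 2: p=0.5155, T=0.406, ωT=1.213575, cosh=1.831313, sinh=1.534180; start (x,ẋ)=(0.244421, 0.595827) → end (x,ẋ)=(0.324884, -0.151970)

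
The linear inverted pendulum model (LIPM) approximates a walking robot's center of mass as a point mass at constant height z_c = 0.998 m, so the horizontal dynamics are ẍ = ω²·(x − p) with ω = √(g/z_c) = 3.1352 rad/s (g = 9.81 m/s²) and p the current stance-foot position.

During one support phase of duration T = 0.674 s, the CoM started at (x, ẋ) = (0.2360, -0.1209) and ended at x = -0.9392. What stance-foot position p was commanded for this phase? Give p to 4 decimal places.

ωT = 3.1352·0.674 = 2.113125; cosh(ωT) = 4.197458, sinh(ωT) = 4.076598
x(T) = p + (x₀−p)·cosh(ωT) + (ẋ₀/ω)·sinh(ωT) ⇒ p·(1 − cosh) = x(T) − x₀·cosh − (ẋ₀/ω)·sinh
numerator   = -0.9392 − (0.2360)·4.197458 − (-0.1209/3.1352)·4.076598 = -1.772598
denominator = 1 − 4.197458 = -3.197458
p = -1.772598 / -3.197458 = 0.5544

p = 0.5544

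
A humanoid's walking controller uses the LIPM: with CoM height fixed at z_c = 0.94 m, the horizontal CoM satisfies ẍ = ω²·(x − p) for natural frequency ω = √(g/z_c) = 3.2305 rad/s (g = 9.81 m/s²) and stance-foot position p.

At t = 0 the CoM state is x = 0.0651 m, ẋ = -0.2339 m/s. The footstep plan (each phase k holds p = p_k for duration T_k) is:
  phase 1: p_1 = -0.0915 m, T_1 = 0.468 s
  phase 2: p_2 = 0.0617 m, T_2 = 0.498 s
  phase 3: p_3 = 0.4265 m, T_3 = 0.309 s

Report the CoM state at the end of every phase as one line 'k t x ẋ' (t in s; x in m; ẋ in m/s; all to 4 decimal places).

1 0.4680 0.1247 0.5352
2 0.9660 0.6227 1.8786
3 1.2750 1.4106 3.6380

phase 1: p=-0.0915, T=0.468, ωT=1.511874, cosh=2.377859, sinh=2.157363; start (x,ẋ)=(0.065100, -0.233900) → end (x,ẋ)=(0.124672, 0.535221)
phase 2: p=0.0617, T=0.498, ωT=1.608789, cosh=2.598443, sinh=2.398313; start (x,ẋ)=(0.124672, 0.535221) → end (x,ẋ)=(0.622675, 1.878630)
phase 3: p=0.4265, T=0.309, ωT=0.998225, cosh=1.540996, sinh=1.172463; start (x,ẋ)=(0.622675, 1.878630) → end (x,ẋ)=(1.410626, 3.638002)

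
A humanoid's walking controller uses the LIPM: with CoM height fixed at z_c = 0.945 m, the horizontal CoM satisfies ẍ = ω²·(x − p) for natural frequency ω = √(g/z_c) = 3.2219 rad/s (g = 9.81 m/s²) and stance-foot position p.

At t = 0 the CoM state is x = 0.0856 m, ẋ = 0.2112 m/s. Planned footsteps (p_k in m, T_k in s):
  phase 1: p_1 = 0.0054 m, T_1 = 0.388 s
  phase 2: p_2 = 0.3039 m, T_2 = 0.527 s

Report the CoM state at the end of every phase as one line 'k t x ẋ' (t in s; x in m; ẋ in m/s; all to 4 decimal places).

1 0.3880 0.2619 0.8128
2 0.9150 0.8513 1.9372

phase 1: p=0.0054, T=0.388, ωT=1.250097, cosh=1.888580, sinh=1.602103; start (x,ẋ)=(0.085600, 0.211200) → end (x,ẋ)=(0.261884, 0.812846)
phase 2: p=0.3039, T=0.527, ωT=1.697941, cosh=2.822875, sinh=2.639815; start (x,ẋ)=(0.261884, 0.812846) → end (x,ẋ)=(0.851287, 1.937207)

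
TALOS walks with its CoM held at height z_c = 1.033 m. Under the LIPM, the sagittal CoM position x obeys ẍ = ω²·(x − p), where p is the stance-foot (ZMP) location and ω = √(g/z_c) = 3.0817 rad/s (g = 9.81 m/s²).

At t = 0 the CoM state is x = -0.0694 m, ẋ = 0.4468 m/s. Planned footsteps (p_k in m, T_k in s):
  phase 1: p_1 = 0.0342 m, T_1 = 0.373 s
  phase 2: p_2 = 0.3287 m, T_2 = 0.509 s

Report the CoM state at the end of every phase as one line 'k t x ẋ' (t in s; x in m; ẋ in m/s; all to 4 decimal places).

1 0.3730 0.0601 0.3226
2 0.8820 -0.1035 -1.0921

phase 1: p=0.0342, T=0.373, ωT=1.149474, cosh=1.736668, sinh=1.419865; start (x,ẋ)=(-0.069400, 0.446800) → end (x,ẋ)=(0.060140, 0.322631)
phase 2: p=0.3287, T=0.509, ωT=1.568585, cosh=2.504096, sinh=2.295757; start (x,ẋ)=(0.060140, 0.322631) → end (x,ẋ)=(-0.103451, -1.092116)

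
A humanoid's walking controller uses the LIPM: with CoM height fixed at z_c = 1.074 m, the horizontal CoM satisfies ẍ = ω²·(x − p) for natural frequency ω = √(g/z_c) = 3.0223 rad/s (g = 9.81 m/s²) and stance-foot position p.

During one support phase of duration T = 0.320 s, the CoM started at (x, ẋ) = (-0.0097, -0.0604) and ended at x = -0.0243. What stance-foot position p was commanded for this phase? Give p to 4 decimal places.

ωT = 3.0223·0.320 = 0.967136; cosh(ωT) = 1.505285, sinh(ωT) = 1.125115
x(T) = p + (x₀−p)·cosh(ωT) + (ẋ₀/ω)·sinh(ωT) ⇒ p·(1 − cosh) = x(T) − x₀·cosh − (ẋ₀/ω)·sinh
numerator   = -0.0243 − (-0.0097)·1.505285 − (-0.0604/3.0223)·1.125115 = 0.012786
denominator = 1 − 1.505285 = -0.505285
p = 0.012786 / -0.505285 = -0.0253

p = -0.0253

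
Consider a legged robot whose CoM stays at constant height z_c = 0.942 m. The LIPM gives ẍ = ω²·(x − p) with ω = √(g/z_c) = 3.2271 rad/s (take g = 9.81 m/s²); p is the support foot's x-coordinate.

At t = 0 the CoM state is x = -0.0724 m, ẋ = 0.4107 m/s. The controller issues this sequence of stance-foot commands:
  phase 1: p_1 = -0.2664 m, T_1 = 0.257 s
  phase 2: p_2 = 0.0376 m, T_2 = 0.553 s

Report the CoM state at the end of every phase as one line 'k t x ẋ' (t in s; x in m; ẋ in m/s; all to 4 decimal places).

phase 1: p=-0.2664, T=0.257, ωT=0.829365, cosh=1.364094, sinh=0.927768; start (x,ẋ)=(-0.072400, 0.410700) → end (x,ẋ)=(0.116308, 1.141070)
phase 2: p=0.0376, T=0.553, ωT=1.784586, cosh=3.062491, sinh=2.894624; start (x,ẋ)=(0.116308, 1.141070) → end (x,ẋ)=(1.302151, 4.229741)

1 0.2570 0.1163 1.1411
2 0.8100 1.3022 4.2297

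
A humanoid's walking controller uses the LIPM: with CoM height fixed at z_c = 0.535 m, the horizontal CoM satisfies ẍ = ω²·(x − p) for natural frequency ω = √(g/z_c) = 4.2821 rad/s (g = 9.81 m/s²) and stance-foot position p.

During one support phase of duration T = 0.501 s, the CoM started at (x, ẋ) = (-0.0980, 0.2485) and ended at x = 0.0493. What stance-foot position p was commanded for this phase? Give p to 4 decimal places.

ωT = 4.2821·0.501 = 2.145332; cosh(ωT) = 4.330954, sinh(ωT) = 4.213925
x(T) = p + (x₀−p)·cosh(ωT) + (ẋ₀/ω)·sinh(ωT) ⇒ p·(1 − cosh) = x(T) − x₀·cosh − (ẋ₀/ω)·sinh
numerator   = 0.0493 − (-0.0980)·4.330954 − (0.2485/4.2821)·4.213925 = 0.229190
denominator = 1 − 4.330954 = -3.330954
p = 0.229190 / -3.330954 = -0.0688

p = -0.0688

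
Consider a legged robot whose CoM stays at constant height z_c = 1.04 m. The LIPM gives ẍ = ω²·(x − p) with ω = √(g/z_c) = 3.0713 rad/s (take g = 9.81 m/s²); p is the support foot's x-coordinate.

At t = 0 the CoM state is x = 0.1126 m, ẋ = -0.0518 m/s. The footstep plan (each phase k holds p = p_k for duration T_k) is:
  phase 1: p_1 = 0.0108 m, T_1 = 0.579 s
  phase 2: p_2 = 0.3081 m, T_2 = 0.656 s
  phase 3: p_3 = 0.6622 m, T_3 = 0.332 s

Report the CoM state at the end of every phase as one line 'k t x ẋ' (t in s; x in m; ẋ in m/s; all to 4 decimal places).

1 0.5790 0.2722 0.7413
2 1.2350 1.0601 2.4231
3 1.5670 2.2368 5.2692

phase 1: p=0.0108, T=0.579, ωT=1.778283, cosh=3.044305, sinh=2.875377; start (x,ẋ)=(0.112600, -0.051800) → end (x,ẋ)=(0.272215, 0.741316)
phase 2: p=0.3081, T=0.656, ωT=2.014773, cosh=3.816187, sinh=3.682836; start (x,ẋ)=(0.272215, 0.741316) → end (x,ẋ)=(1.060076, 2.423096)
phase 3: p=0.6622, T=0.332, ωT=1.019672, cosh=1.566499, sinh=1.205785; start (x,ẋ)=(1.060076, 2.423096) → end (x,ẋ)=(2.236774, 5.269243)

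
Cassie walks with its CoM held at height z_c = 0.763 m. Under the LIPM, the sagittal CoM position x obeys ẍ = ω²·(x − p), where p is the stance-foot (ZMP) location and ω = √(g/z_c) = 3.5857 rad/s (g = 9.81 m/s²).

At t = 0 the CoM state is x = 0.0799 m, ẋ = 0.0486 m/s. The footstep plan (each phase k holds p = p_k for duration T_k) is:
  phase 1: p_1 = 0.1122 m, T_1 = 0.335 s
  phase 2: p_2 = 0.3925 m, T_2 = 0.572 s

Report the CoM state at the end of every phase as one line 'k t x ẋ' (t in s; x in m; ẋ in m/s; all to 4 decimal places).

phase 1: p=0.1122, T=0.335, ωT=1.201210, cosh=1.812483, sinh=1.511652; start (x,ẋ)=(0.079900, 0.048600) → end (x,ẋ)=(0.074146, -0.086990)
phase 2: p=0.3925, T=0.572, ωT=2.051020, cosh=3.952218, sinh=3.823614; start (x,ẋ)=(0.074146, -0.086990) → end (x,ẋ)=(-0.958468, -4.708550)

1 0.3350 0.0741 -0.0870
2 0.9070 -0.9585 -4.7085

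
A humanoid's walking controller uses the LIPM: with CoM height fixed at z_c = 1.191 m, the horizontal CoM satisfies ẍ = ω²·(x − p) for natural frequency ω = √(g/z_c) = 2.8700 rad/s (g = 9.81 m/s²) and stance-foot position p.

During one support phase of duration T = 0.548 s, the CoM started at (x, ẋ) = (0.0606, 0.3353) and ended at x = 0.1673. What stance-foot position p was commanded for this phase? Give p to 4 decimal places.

p = 0.1681

ωT = 2.8700·0.548 = 1.572760; cosh(ωT) = 2.513702, sinh(ωT) = 2.306231
x(T) = p + (x₀−p)·cosh(ωT) + (ẋ₀/ω)·sinh(ωT) ⇒ p·(1 − cosh) = x(T) − x₀·cosh − (ẋ₀/ω)·sinh
numerator   = 0.1673 − (0.0606)·2.513702 − (0.3353/2.8700)·2.306231 = -0.254466
denominator = 1 − 2.513702 = -1.513702
p = -0.254466 / -1.513702 = 0.1681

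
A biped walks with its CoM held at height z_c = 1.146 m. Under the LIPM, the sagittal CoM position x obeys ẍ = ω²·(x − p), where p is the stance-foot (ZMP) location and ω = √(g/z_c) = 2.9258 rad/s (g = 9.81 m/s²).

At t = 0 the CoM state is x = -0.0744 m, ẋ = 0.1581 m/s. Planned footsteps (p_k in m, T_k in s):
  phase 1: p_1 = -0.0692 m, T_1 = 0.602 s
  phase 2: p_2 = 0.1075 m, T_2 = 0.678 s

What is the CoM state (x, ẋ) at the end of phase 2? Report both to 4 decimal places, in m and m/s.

phase 1: p=-0.0692, T=0.602, ωT=1.761332, cosh=2.995999, sinh=2.824183; start (x,ẋ)=(-0.074400, 0.158100) → end (x,ẋ)=(0.067830, 0.430700)
phase 2: p=0.1075, T=0.678, ωT=1.983692, cosh=3.703548, sinh=3.565988; start (x,ẋ)=(0.067830, 0.430700) → end (x,ẋ)=(0.485520, 1.181224)

x = 0.4855, ẋ = 1.1812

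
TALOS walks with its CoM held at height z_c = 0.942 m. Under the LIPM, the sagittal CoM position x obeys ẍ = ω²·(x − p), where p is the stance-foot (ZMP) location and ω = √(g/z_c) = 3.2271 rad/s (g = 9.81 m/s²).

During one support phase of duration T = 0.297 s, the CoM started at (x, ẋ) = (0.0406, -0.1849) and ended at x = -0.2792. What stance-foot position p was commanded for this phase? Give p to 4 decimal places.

p = 0.5573

ωT = 3.2271·0.297 = 0.958449; cosh(ωT) = 1.495568, sinh(ωT) = 1.112080
x(T) = p + (x₀−p)·cosh(ωT) + (ẋ₀/ω)·sinh(ωT) ⇒ p·(1 − cosh) = x(T) − x₀·cosh − (ẋ₀/ω)·sinh
numerator   = -0.2792 − (0.0406)·1.495568 − (-0.1849/3.2271)·1.112080 = -0.276202
denominator = 1 − 1.495568 = -0.495568
p = -0.276202 / -0.495568 = 0.5573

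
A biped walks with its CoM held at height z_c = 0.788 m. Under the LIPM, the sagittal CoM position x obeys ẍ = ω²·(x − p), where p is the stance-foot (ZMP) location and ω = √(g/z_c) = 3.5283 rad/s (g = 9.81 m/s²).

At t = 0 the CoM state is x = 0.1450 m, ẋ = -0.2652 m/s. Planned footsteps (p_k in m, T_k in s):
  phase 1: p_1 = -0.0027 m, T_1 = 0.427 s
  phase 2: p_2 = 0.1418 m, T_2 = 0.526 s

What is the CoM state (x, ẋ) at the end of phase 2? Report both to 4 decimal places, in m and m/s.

phase 1: p=-0.0027, T=0.427, ωT=1.506584, cosh=2.366480, sinh=2.144814; start (x,ẋ)=(0.145000, -0.265200) → end (x,ẋ)=(0.185617, 0.490136)
phase 2: p=0.1418, T=0.526, ωT=1.855886, cosh=3.276838, sinh=3.120524; start (x,ẋ)=(0.185617, 0.490136) → end (x,ẋ)=(0.718871, 2.088529)

x = 0.7189, ẋ = 2.0885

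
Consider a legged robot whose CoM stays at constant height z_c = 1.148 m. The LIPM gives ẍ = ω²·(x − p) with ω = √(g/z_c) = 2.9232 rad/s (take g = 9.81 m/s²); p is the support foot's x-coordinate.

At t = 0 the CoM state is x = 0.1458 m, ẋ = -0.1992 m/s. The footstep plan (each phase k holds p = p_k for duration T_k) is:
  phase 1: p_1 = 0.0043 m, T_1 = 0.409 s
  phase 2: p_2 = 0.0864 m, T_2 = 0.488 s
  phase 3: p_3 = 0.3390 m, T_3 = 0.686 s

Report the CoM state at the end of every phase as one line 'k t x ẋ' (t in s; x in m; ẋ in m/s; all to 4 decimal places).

phase 1: p=0.0043, T=0.409, ωT=1.195589, cosh=1.804015, sinh=1.501489; start (x,ẋ)=(0.145800, -0.199200) → end (x,ẋ)=(0.157250, 0.261705)
phase 2: p=0.0864, T=0.488, ωT=1.426522, cosh=2.202166, sinh=1.962023; start (x,ẋ)=(0.157250, 0.261705) → end (x,ẋ)=(0.418077, 0.982670)
phase 3: p=0.3390, T=0.686, ωT=2.005315, cosh=3.781526, sinh=3.646909; start (x,ẋ)=(0.418077, 0.982670) → end (x,ẋ)=(1.863986, 4.559006)

1 0.4090 0.1572 0.2617
2 0.8970 0.4181 0.9827
3 1.5830 1.8640 4.5590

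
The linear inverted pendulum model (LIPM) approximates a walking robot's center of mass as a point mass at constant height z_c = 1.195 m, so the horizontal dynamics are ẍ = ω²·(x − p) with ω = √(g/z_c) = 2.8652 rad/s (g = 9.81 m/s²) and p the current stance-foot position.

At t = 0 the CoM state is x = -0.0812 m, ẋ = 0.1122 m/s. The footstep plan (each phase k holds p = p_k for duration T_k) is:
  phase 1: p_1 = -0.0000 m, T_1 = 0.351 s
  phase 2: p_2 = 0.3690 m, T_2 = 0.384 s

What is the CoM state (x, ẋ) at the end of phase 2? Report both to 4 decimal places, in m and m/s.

x = -0.4268, ẋ = -1.8863

phase 1: p=-0.0000, T=0.351, ωT=1.005685, cosh=1.549787, sinh=1.183993; start (x,ẋ)=(-0.081200, 0.112200) → end (x,ẋ)=(-0.079478, -0.101575)
phase 2: p=0.3690, T=0.384, ωT=1.100237, cosh=1.668835, sinh=1.336043; start (x,ẋ)=(-0.079478, -0.101575) → end (x,ẋ)=(-0.426800, -1.886299)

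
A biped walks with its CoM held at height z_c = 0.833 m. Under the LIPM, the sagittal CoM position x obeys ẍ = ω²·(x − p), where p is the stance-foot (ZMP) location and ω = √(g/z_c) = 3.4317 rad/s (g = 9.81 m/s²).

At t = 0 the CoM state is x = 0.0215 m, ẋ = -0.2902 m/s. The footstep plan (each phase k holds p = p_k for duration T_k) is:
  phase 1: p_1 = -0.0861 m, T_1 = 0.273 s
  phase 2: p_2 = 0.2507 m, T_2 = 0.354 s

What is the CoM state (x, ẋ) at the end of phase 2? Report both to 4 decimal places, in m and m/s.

x = -0.2565, ẋ = -1.4743

phase 1: p=-0.0861, T=0.273, ωT=0.936854, cosh=1.471900, sinh=1.080041; start (x,ẋ)=(0.021500, -0.290200) → end (x,ẋ)=(-0.019057, -0.028339)
phase 2: p=0.2507, T=0.354, ωT=1.214822, cosh=1.833228, sinh=1.536465; start (x,ẋ)=(-0.019057, -0.028339) → end (x,ẋ)=(-0.256514, -1.474295)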